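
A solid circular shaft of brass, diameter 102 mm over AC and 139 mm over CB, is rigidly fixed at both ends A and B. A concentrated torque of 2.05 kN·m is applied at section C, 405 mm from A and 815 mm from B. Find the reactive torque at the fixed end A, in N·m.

Compatibility: T_A·a/J_AC = T_B·b/J_CB with T_A + T_B = T₀.
J_AC = 1.06×10^-5 m⁴, J_CB = 3.66×10^-5 m⁴, so T_A = T₀·(J_AC/a)/((J_AC/a)+(J_CB/b)) = 755.4 N·m, T_B = 1295 N·m.

755 N·m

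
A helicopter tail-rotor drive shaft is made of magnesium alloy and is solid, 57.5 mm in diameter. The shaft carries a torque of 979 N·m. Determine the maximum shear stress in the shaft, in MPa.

J = πd⁴/32 = π(0.0575)⁴/32 = 1.073×10^-6 m⁴.
τ_max = T·r/J = 979.0 × 0.0288 / 1.073×10^-6 = 2.623×10^7 Pa.

26.2 MPa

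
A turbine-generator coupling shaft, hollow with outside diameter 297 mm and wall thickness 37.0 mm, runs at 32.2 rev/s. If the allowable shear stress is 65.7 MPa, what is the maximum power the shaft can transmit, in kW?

46600 kW

J = π(d_o⁴ − d_i⁴)/32 = π(0.297⁴ − 0.223⁴)/32 = 5.211×10^-4 m⁴.
T_max = τ_allow·J/r = 6.57×10^7 × 5.211×10^-4 / 0.148 = 230500 N·m.
ω = 2π·32.2 = 202.3 rad/s, so P_max = T_max·ω = 4.664×10^7 W.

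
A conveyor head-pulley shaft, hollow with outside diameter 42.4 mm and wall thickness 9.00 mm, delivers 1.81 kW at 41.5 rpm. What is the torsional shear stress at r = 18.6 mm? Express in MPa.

27.4 MPa

ω = 2π·41.5/60 = 4.346 rad/s, so T = P/ω = 1.81×10³ / 4.346 = 416.5 N·m.
J = π(d_o⁴ − d_i⁴)/32 = π(0.0424⁴ − 0.0244⁴)/32 = 2.825×10^-7 m⁴.
Shear stress varies linearly with radius: τ = T·r/J = 416.5 × 0.0186 / 2.825×10^-7 = 2.742×10^7 Pa.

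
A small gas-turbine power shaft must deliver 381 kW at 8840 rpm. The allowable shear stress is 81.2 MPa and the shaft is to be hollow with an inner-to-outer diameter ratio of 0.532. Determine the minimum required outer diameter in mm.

ω = 2π·8840/60 = 925.7 rad/s, so T = P/ω = 381×10³ / 925.7 = 411.6 N·m.
For a hollow shaft with d_i/d_o = 0.532: τ_max = 16T/(π d_o³ (1−k⁴)), so d_o = [16T/(π τ_allow (1−k⁴))]^(1/3) = [16·411.6/(π·8.12×10^7·0.9199)]^(1/3) = 0.03039 m.

30.4 mm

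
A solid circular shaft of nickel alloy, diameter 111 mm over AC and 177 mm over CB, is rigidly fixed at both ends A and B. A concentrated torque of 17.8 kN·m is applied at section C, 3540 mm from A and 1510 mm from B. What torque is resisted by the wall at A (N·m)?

1100 N·m

Compatibility: T_A·a/J_AC = T_B·b/J_CB with T_A + T_B = T₀.
J_AC = 1.49×10^-5 m⁴, J_CB = 9.64×10^-5 m⁴, so T_A = T₀·(J_AC/a)/((J_AC/a)+(J_CB/b)) = 1102 N·m, T_B = 16700 N·m.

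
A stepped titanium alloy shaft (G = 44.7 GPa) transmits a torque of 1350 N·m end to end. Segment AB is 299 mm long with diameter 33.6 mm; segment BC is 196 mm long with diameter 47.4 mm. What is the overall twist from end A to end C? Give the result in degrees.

J_AB = π(0.0336)⁴/32 = 1.25×10^-7 m⁴; J_BC = π(0.0474)⁴/32 = 4.96×10^-7 m⁴.
θ = (T/G)·Σ L_i/J_i = (1350/44.7×10⁹)·(0.299/1.25×10^-7 + 0.196/4.96×10^-7) = 0.08411 rad.

4.82°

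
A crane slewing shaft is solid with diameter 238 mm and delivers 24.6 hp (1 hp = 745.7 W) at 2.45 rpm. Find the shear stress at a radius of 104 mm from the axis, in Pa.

2.36e7 Pa

ω = 2π·2.45/60 = 0.2566 rad/s, so T = P/ω = 24.6×745.7 / 0.2566 = 71500 N·m.
J = πd⁴/32 = π(0.238)⁴/32 = 3.150×10^-4 m⁴.
Shear stress varies linearly with radius: τ = T·r/J = 71500 × 0.104 / 3.150×10^-4 = 2.361×10^7 Pa.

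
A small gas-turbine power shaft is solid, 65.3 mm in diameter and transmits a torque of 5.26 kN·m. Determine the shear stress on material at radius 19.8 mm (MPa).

J = πd⁴/32 = π(0.0653)⁴/32 = 1.785×10^-6 m⁴.
Shear stress varies linearly with radius: τ = T·r/J = 5260 × 0.0198 / 1.785×10^-6 = 5.834×10^7 Pa.

58.3 MPa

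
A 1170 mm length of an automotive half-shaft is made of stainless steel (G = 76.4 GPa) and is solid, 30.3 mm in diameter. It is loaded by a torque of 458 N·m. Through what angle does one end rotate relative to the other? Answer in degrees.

4.86°

J = πd⁴/32 = π(0.0303)⁴/32 = 8.275×10^-8 m⁴.
θ = T·L/(G·J) = 458.0 × 1.17 / (76.4×10⁹ × 8.275×10^-8) = 0.08476 rad.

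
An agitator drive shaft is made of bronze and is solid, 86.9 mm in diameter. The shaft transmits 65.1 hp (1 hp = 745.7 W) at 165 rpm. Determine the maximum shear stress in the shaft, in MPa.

ω = 2π·165/60 = 17.28 rad/s, so T = P/ω = 65.1×745.7 / 17.28 = 2810 N·m.
J = πd⁴/32 = π(0.0869)⁴/32 = 5.599×10^-6 m⁴.
τ_max = T·r/J = 2810 × 0.0435 / 5.599×10^-6 = 2.180×10^7 Pa.

21.8 MPa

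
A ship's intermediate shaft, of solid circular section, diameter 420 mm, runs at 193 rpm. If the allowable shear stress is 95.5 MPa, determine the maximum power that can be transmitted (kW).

J = πd⁴/32 = π(0.420)⁴/32 = 3.055×10^-3 m⁴.
T_max = τ_allow·J/r = 9.55×10^7 × 3.055×10^-3 / 0.210 = 1.389e6 N·m.
ω = 2π·193/60 = 20.21 rad/s, so P_max = T_max·ω = 2.808×10^7 W.

28100 kW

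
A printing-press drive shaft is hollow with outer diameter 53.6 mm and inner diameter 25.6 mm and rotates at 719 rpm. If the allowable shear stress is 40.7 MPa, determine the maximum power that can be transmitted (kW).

87.8 kW

J = π(d_o⁴ − d_i⁴)/32 = π(0.0536⁴ − 0.0256⁴)/32 = 7.682×10^-7 m⁴.
T_max = τ_allow·J/r = 4.07×10^7 × 7.682×10^-7 / 0.0268 = 1167 N·m.
ω = 2π·719/60 = 75.29 rad/s, so P_max = T_max·ω = 8.784×10^4 W.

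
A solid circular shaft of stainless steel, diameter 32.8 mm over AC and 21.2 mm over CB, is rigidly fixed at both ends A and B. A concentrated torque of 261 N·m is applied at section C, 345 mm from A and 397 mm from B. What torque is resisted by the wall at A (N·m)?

Compatibility: T_A·a/J_AC = T_B·b/J_CB with T_A + T_B = T₀.
J_AC = 1.14×10^-7 m⁴, J_CB = 1.98×10^-8 m⁴, so T_A = T₀·(J_AC/a)/((J_AC/a)+(J_CB/b)) = 226.6 N·m, T_B = 34.37 N·m.

227 N·m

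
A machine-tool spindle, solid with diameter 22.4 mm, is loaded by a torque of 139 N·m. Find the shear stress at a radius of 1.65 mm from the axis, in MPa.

J = πd⁴/32 = π(0.0224)⁴/32 = 2.472×10^-8 m⁴.
Shear stress varies linearly with radius: τ = T·r/J = 139.0 × 0.00165 / 2.472×10^-8 = 9.279×10^6 Pa.

9.28 MPa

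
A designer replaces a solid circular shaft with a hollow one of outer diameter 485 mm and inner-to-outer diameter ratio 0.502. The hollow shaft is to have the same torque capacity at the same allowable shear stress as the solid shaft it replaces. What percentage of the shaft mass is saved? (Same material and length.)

Equal τ_max and T ⇒ the solid shaft needs d_s³ = d_o³(1−k⁴), so d_s = 485·(1−0.502⁴)^(1/3) = 474.5 mm.
Area ratio A_h/A_s = d_o²(1−k²)/d_s² = (1−k²)/(1−k⁴)^(2/3) = 0.7814.
Mass saving = 1 − 0.7814 = 21.9 %.

21.9 %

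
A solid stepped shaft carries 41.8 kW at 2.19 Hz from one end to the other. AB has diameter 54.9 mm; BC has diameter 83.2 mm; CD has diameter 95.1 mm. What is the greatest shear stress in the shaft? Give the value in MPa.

ω = 2π·2.19 = 13.76 rad/s, so T = P/ω = 41.8×10³ / 13.76 = 3038 N·m.
Under the same torque, τ_max = 16T/(πd³) is largest where d is smallest — segment AB (d = 54.9 mm).
τ_max = 16·3038/(π·(0.0549)³) = 9.350×10^7 Pa.

93.5 MPa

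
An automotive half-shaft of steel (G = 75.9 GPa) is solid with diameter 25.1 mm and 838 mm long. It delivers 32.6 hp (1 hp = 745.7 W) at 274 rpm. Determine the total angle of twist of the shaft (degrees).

ω = 2π·274/60 = 28.69 rad/s, so T = P/ω = 32.6×745.7 / 28.69 = 847.2 N·m.
J = πd⁴/32 = π(0.0251)⁴/32 = 3.897×10^-8 m⁴.
θ = T·L/(G·J) = 847.2 × 0.838 / (75.9×10⁹ × 3.897×10^-8) = 0.2401 rad.

13.8°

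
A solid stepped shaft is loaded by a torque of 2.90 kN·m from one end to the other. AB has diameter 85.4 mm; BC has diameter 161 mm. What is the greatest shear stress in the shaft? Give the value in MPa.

23.7 MPa

Under the same torque, τ_max = 16T/(πd³) is largest where d is smallest — segment AB (d = 85.4 mm).
τ_max = 16·2900/(π·(0.0854)³) = 2.371×10^7 Pa.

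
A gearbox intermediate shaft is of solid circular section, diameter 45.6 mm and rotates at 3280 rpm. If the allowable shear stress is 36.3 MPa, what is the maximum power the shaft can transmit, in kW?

232 kW

J = πd⁴/32 = π(0.0456)⁴/32 = 4.245×10^-7 m⁴.
T_max = τ_allow·J/r = 3.63×10^7 × 4.245×10^-7 / 0.0228 = 675.8 N·m.
ω = 2π·3280/60 = 343.5 rad/s, so P_max = T_max·ω = 2.321×10^5 W.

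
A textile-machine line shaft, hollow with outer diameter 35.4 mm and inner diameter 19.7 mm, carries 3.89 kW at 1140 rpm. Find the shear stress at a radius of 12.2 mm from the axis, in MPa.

ω = 2π·1140/60 = 119.4 rad/s, so T = P/ω = 3.89×10³ / 119.4 = 32.58 N·m.
J = π(d_o⁴ − d_i⁴)/32 = π(0.0354⁴ − 0.0197⁴)/32 = 1.394×10^-7 m⁴.
Shear stress varies linearly with radius: τ = T·r/J = 32.58 × 0.0122 / 1.394×10^-7 = 2.852×10^6 Pa.

2.85 MPa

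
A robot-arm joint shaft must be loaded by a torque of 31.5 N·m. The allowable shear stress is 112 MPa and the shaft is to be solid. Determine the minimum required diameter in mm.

For a solid shaft τ_max = 16T/(πd³), so d = (16T/(π τ_allow))^(1/3) = (16·31.50/(π·1.12×10^8))^(1/3) = 0.01127 m.

11.3 mm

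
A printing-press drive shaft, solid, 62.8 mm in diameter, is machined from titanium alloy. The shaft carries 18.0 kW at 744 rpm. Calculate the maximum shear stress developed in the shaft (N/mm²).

ω = 2π·744/60 = 77.91 rad/s, so T = P/ω = 18.0×10³ / 77.91 = 231.0 N·m.
J = πd⁴/32 = π(0.0628)⁴/32 = 1.527×10^-6 m⁴.
τ_max = T·r/J = 231.0 × 0.0314 / 1.527×10^-6 = 4.751×10^6 Pa.

4.75 N/mm²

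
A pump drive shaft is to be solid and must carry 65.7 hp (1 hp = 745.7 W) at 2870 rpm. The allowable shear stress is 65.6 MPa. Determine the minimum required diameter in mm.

ω = 2π·2870/60 = 300.5 rad/s, so T = P/ω = 65.7×745.7 / 300.5 = 163.0 N·m.
For a solid shaft τ_max = 16T/(πd³), so d = (16T/(π τ_allow))^(1/3) = (16·163.0/(π·6.56×10^7))^(1/3) = 0.02330 m.

23.3 mm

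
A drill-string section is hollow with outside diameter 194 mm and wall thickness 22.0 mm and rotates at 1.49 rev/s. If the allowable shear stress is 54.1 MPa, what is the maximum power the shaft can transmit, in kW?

J = π(d_o⁴ − d_i⁴)/32 = π(0.194⁴ − 0.150⁴)/32 = 8.936×10^-5 m⁴.
T_max = τ_allow·J/r = 5.41×10^7 × 8.936×10^-5 / 0.0970 = 49840 N·m.
ω = 2π·1.49 = 9.362 rad/s, so P_max = T_max·ω = 4.666×10^5 W.

467 kW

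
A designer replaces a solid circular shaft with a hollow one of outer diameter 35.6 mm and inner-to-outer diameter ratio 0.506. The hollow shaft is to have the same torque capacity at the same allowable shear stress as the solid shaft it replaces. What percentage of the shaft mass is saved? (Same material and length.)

22.2 %

Equal τ_max and T ⇒ the solid shaft needs d_s³ = d_o³(1−k⁴), so d_s = 35.6·(1−0.506⁴)^(1/3) = 34.80 mm.
Area ratio A_h/A_s = d_o²(1−k²)/d_s² = (1−k²)/(1−k⁴)^(2/3) = 0.7784.
Mass saving = 1 − 0.7784 = 22.2 %.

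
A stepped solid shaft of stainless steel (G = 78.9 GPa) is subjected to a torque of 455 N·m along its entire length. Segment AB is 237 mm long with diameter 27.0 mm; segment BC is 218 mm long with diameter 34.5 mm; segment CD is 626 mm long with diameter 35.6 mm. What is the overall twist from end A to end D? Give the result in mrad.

58.1 mrad

J_AB = π(0.0270)⁴/32 = 5.22×10^-8 m⁴; J_BC = π(0.0345)⁴/32 = 1.39×10^-7 m⁴; J_CD = π(0.0356)⁴/32 = 1.58×10^-7 m⁴.
θ = (T/G)·Σ L_i/J_i = (455.0/78.9×10⁹)·(0.237/5.22×10^-8 + 0.218/1.39×10^-7 + 0.626/1.58×10^-7) = 0.05813 rad.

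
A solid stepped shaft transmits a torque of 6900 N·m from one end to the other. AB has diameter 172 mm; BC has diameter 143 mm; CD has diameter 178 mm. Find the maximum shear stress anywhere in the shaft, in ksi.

Under the same torque, τ_max = 16T/(πd³) is largest where d is smallest — segment BC (d = 143 mm).
τ_max = 16·6900/(π·(0.143)³) = 1.202×10^7 Pa.

1.74 ksi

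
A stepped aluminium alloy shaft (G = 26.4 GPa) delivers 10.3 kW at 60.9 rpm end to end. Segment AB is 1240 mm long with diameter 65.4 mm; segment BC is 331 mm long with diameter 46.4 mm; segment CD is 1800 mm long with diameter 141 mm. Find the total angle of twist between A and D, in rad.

0.0896 rad

ω = 2π·60.9/60 = 6.377 rad/s, so T = P/ω = 10.3×10³ / 6.377 = 1615 N·m.
J_AB = π(0.0654)⁴/32 = 1.80×10^-6 m⁴; J_BC = π(0.0464)⁴/32 = 4.55×10^-7 m⁴; J_CD = π(0.141)⁴/32 = 3.88×10^-5 m⁴.
θ = (T/G)·Σ L_i/J_i = (1615/26.4×10⁹)·(1.24/1.80×10^-6 + 0.331/4.55×10^-7 + 1.80/3.88×10^-5) = 0.08957 rad.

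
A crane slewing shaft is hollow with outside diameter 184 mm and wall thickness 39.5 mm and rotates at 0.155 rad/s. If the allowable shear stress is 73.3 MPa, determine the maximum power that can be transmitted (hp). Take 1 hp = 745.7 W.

J = π(d_o⁴ − d_i⁴)/32 = π(0.184⁴ − 0.105⁴)/32 = 1.006×10^-4 m⁴.
T_max = τ_allow·J/r = 7.33×10^7 × 1.006×10^-4 / 0.0920 = 80150 N·m.
ω = 0.155 rad/s, so P_max = T_max·ω = 1.242×10^4 W.

16.7 hp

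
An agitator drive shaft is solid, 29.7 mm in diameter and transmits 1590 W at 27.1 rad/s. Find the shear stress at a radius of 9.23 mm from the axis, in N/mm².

7.09 N/mm²

ω = 27.1 rad/s, so T = P/ω = 1590 / 27.10 = 58.67 N·m.
J = πd⁴/32 = π(0.0297)⁴/32 = 7.639×10^-8 m⁴.
Shear stress varies linearly with radius: τ = T·r/J = 58.67 × 0.00923 / 7.639×10^-8 = 7.089×10^6 Pa.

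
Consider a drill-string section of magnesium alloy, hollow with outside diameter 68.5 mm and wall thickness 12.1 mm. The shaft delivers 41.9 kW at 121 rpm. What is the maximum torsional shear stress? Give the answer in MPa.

ω = 2π·121/60 = 12.67 rad/s, so T = P/ω = 41.9×10³ / 12.67 = 3307 N·m.
J = π(d_o⁴ − d_i⁴)/32 = π(0.0685⁴ − 0.0443⁴)/32 = 1.783×10^-6 m⁴.
τ_max = T·r/J = 3307 × 0.0343 / 1.783×10^-6 = 6.350×10^7 Pa.

63.5 MPa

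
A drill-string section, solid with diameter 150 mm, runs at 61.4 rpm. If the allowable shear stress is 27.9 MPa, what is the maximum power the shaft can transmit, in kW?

J = πd⁴/32 = π(0.150)⁴/32 = 4.970×10^-5 m⁴.
T_max = τ_allow·J/r = 2.79×10^7 × 4.970×10^-5 / 0.0750 = 18490 N·m.
ω = 2π·61.4/60 = 6.430 rad/s, so P_max = T_max·ω = 1.189×10^5 W.

119 kW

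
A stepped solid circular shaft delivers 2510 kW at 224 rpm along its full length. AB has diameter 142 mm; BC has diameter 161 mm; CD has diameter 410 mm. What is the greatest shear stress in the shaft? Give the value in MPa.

190 MPa

ω = 2π·224/60 = 23.46 rad/s, so T = P/ω = 2510×10³ / 23.46 = 107000 N·m.
Under the same torque, τ_max = 16T/(πd³) is largest where d is smallest — segment AB (d = 142 mm).
τ_max = 16·107000/(π·(0.142)³) = 1.903×10^8 Pa.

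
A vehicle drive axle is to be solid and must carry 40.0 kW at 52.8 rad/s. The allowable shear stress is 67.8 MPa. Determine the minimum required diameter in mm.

38.5 mm

ω = 52.8 rad/s, so T = P/ω = 40.0×10³ / 52.80 = 757.6 N·m.
For a solid shaft τ_max = 16T/(πd³), so d = (16T/(π τ_allow))^(1/3) = (16·757.6/(π·6.78×10^7))^(1/3) = 0.03846 m.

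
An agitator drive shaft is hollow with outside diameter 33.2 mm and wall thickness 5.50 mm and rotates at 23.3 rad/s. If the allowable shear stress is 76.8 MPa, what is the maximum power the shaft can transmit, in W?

J = π(d_o⁴ − d_i⁴)/32 = π(0.0332⁴ − 0.0222⁴)/32 = 9.543×10^-8 m⁴.
T_max = τ_allow·J/r = 7.68×10^7 × 9.543×10^-8 / 0.0166 = 441.5 N·m.
ω = 23.3 rad/s, so P_max = T_max·ω = 1.029×10^4 W.

10300 W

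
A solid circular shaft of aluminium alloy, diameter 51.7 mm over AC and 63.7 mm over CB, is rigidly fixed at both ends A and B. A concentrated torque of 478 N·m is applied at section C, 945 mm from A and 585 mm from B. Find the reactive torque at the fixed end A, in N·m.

101 N·m

Compatibility: T_A·a/J_AC = T_B·b/J_CB with T_A + T_B = T₀.
J_AC = 7.01×10^-7 m⁴, J_CB = 1.62×10^-6 m⁴, so T_A = T₀·(J_AC/a)/((J_AC/a)+(J_CB/b)) = 101.2 N·m, T_B = 376.8 N·m.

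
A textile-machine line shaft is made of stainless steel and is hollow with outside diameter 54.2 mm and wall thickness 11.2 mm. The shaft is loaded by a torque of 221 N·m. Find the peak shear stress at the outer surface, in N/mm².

8.02 N/mm²

J = π(d_o⁴ − d_i⁴)/32 = π(0.0542⁴ − 0.0318⁴)/32 = 7.468×10^-7 m⁴.
τ_max = T·r/J = 221.0 × 0.0271 / 7.468×10^-7 = 8.019×10^6 Pa.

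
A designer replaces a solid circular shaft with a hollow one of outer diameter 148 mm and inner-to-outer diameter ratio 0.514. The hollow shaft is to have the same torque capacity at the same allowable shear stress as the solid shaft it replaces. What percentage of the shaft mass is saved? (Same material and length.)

Equal τ_max and T ⇒ the solid shaft needs d_s³ = d_o³(1−k⁴), so d_s = 148·(1−0.514⁴)^(1/3) = 144.5 mm.
Area ratio A_h/A_s = d_o²(1−k²)/d_s² = (1−k²)/(1−k⁴)^(2/3) = 0.7722.
Mass saving = 1 − 0.7722 = 22.8 %.

22.8 %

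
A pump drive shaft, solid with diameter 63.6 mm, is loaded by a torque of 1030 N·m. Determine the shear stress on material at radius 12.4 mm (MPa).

7.95 MPa

J = πd⁴/32 = π(0.0636)⁴/32 = 1.606×10^-6 m⁴.
Shear stress varies linearly with radius: τ = T·r/J = 1030 × 0.0124 / 1.606×10^-6 = 7.951×10^6 Pa.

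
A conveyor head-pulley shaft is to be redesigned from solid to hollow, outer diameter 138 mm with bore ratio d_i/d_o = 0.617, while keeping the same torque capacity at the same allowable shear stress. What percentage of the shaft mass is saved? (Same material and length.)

Equal τ_max and T ⇒ the solid shaft needs d_s³ = d_o³(1−k⁴), so d_s = 138·(1−0.617⁴)^(1/3) = 131.0 mm.
Area ratio A_h/A_s = d_o²(1−k²)/d_s² = (1−k²)/(1−k⁴)^(2/3) = 0.6874.
Mass saving = 1 − 0.6874 = 31.3 %.

31.3 %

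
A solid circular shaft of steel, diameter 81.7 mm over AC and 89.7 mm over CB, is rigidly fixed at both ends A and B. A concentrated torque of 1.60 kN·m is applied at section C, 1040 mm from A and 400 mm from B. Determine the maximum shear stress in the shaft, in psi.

Compatibility: T_A·a/J_AC = T_B·b/J_CB with T_A + T_B = T₀.
J_AC = 4.37×10^-6 m⁴, J_CB = 6.36×10^-6 m⁴, so T_A = T₀·(J_AC/a)/((J_AC/a)+(J_CB/b)) = 334.9 N·m, T_B = 1265 N·m.
τ in each portion: τ_AC = 3.13×10^6 Pa, τ_CB = 8.93×10^6 Pa; maximum is in CB.
τ_max = T_CB·r/J = 1265·0.0449/6.36×10^-6 = 8.927×10^6 Pa.

1290 psi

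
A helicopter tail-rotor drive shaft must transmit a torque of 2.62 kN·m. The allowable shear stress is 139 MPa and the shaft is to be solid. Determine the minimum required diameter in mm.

45.8 mm

For a solid shaft τ_max = 16T/(πd³), so d = (16T/(π τ_allow))^(1/3) = (16·2620/(π·1.39×10^8))^(1/3) = 0.04579 m.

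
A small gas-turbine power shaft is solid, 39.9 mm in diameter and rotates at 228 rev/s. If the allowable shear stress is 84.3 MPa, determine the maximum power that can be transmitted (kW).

J = πd⁴/32 = π(0.0399)⁴/32 = 2.488×10^-7 m⁴.
T_max = τ_allow·J/r = 8.43×10^7 × 2.488×10^-7 / 0.0199 = 1051 N·m.
ω = 2π·228 = 1433 rad/s, so P_max = T_max·ω = 1.506×10^6 W.

1510 kW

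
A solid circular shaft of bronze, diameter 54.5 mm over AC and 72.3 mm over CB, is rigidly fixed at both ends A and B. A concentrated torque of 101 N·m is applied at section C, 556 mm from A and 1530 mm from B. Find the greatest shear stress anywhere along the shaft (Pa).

1.49e6 Pa

Compatibility: T_A·a/J_AC = T_B·b/J_CB with T_A + T_B = T₀.
J_AC = 8.66×10^-7 m⁴, J_CB = 2.68×10^-6 m⁴, so T_A = T₀·(J_AC/a)/((J_AC/a)+(J_CB/b)) = 47.52 N·m, T_B = 53.48 N·m.
τ in each portion: τ_AC = 1.49×10^6 Pa, τ_CB = 7.21×10^5 Pa; maximum is in AC.
τ_max = T_AC·r/J = 47.52·0.0272/8.66×10^-7 = 1.495×10^6 Pa.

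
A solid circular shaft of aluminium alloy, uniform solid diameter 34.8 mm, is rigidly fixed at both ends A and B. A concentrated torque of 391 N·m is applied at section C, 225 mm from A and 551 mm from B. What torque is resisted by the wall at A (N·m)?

278 N·m

With uniform GJ and both ends fixed, compatibility θ_AC = θ_CB gives T_A·a = T_B·b, together with T_A + T_B = T₀.
T_A = T₀·b/(a+b) = 391.0·551/776.0 = 277.6 N·m; T_B = 113.4 N·m.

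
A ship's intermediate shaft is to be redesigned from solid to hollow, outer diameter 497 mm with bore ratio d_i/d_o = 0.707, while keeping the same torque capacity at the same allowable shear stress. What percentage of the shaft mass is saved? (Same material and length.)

39.4 %

Equal τ_max and T ⇒ the solid shaft needs d_s³ = d_o³(1−k⁴), so d_s = 497·(1−0.707⁴)^(1/3) = 451.6 mm.
Area ratio A_h/A_s = d_o²(1−k²)/d_s² = (1−k²)/(1−k⁴)^(2/3) = 0.6058.
Mass saving = 1 − 0.6058 = 39.4 %.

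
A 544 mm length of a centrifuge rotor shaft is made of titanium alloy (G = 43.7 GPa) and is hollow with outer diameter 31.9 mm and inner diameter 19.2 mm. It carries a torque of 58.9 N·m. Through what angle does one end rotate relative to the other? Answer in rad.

0.00830 rad

J = π(d_o⁴ − d_i⁴)/32 = π(0.0319⁴ − 0.0192⁴)/32 = 8.832×10^-8 m⁴.
θ = T·L/(G·J) = 58.90 × 0.544 / (43.7×10⁹ × 8.832×10^-8) = 8.302×10^-3 rad.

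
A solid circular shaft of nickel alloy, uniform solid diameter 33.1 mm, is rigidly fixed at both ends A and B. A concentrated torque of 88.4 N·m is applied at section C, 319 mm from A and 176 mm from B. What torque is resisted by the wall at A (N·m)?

31.4 N·m

With uniform GJ and both ends fixed, compatibility θ_AC = θ_CB gives T_A·a = T_B·b, together with T_A + T_B = T₀.
T_A = T₀·b/(a+b) = 88.40·176/495.0 = 31.43 N·m; T_B = 56.97 N·m.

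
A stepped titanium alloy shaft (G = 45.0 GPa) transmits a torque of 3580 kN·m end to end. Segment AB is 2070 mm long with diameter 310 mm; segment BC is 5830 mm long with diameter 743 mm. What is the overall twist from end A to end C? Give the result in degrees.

J_AB = π(0.310)⁴/32 = 9.07×10^-4 m⁴; J_BC = π(0.743)⁴/32 = 0.0299 m⁴.
θ = (T/G)·Σ L_i/J_i = (3.580e6/45.0×10⁹)·(2.07/9.07×10^-4 + 5.83/0.0299) = 0.1971 rad.

11.3°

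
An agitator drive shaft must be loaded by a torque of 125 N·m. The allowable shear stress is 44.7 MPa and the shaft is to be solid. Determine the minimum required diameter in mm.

24.2 mm

For a solid shaft τ_max = 16T/(πd³), so d = (16T/(π τ_allow))^(1/3) = (16·125.0/(π·4.47×10^7))^(1/3) = 0.02424 m.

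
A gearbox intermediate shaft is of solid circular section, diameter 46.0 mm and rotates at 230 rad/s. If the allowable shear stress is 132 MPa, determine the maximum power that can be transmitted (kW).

580 kW

J = πd⁴/32 = π(0.0460)⁴/32 = 4.396×10^-7 m⁴.
T_max = τ_allow·J/r = 1.32×10^8 × 4.396×10^-7 / 0.0230 = 2523 N·m.
ω = 230 rad/s, so P_max = T_max·ω = 5.802×10^5 W.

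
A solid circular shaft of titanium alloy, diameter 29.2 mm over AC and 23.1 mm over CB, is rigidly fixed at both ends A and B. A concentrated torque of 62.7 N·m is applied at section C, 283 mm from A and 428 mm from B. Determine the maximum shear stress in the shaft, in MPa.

Compatibility: T_A·a/J_AC = T_B·b/J_CB with T_A + T_B = T₀.
J_AC = 7.14×10^-8 m⁴, J_CB = 2.80×10^-8 m⁴, so T_A = T₀·(J_AC/a)/((J_AC/a)+(J_CB/b)) = 49.80 N·m, T_B = 12.90 N·m.
τ in each portion: τ_AC = 1.02×10^7 Pa, τ_CB = 5.33×10^6 Pa; maximum is in AC.
τ_max = T_AC·r/J = 49.80·0.0146/7.14×10^-8 = 1.019×10^7 Pa.

10.2 MPa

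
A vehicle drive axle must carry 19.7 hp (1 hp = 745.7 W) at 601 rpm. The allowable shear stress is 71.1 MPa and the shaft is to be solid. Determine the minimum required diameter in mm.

ω = 2π·601/60 = 62.94 rad/s, so T = P/ω = 19.7×745.7 / 62.94 = 233.4 N·m.
For a solid shaft τ_max = 16T/(πd³), so d = (16T/(π τ_allow))^(1/3) = (16·233.4/(π·7.11×10^7))^(1/3) = 0.02557 m.

25.6 mm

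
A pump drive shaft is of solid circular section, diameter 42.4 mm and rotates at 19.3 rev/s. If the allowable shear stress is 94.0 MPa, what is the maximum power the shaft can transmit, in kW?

J = πd⁴/32 = π(0.0424)⁴/32 = 3.173×10^-7 m⁴.
T_max = τ_allow·J/r = 9.40×10^7 × 3.173×10^-7 / 0.0212 = 1407 N·m.
ω = 2π·19.3 = 121.3 rad/s, so P_max = T_max·ω = 1.706×10^5 W.

171 kW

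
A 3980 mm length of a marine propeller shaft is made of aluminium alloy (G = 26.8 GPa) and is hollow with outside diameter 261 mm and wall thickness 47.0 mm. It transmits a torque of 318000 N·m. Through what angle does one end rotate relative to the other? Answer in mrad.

125 mrad

J = π(d_o⁴ − d_i⁴)/32 = π(0.261⁴ − 0.167⁴)/32 = 3.792×10^-4 m⁴.
θ = T·L/(G·J) = 318000 × 3.98 / (26.8×10⁹ × 3.792×10^-4) = 0.1245 rad.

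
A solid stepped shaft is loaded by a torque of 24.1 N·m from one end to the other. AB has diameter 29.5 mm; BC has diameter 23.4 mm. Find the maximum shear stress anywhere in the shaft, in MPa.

Under the same torque, τ_max = 16T/(πd³) is largest where d is smallest — segment BC (d = 23.4 mm).
τ_max = 16·24.10/(π·(0.0234)³) = 9.579×10^6 Pa.

9.58 MPa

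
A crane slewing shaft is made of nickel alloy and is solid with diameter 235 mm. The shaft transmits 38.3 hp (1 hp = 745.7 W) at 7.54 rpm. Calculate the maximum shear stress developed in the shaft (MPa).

14.2 MPa

ω = 2π·7.54/60 = 0.7896 rad/s, so T = P/ω = 38.3×745.7 / 0.7896 = 36170 N·m.
J = πd⁴/32 = π(0.235)⁴/32 = 2.994×10^-4 m⁴.
τ_max = T·r/J = 36170 × 0.117 / 2.994×10^-4 = 1.419×10^7 Pa.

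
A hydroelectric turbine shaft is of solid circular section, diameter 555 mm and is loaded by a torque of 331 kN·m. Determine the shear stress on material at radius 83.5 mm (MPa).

2.97 MPa

J = πd⁴/32 = π(0.555)⁴/32 = 9.315×10^-3 m⁴.
Shear stress varies linearly with radius: τ = T·r/J = 331000 × 0.0835 / 9.315×10^-3 = 2.967×10^6 Pa.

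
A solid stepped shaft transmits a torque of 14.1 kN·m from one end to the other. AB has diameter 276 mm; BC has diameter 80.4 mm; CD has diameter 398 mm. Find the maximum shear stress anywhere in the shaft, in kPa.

Under the same torque, τ_max = 16T/(πd³) is largest where d is smallest — segment BC (d = 80.4 mm).
τ_max = 16·14100/(π·(0.0804)³) = 1.382×10^8 Pa.

138000 kPa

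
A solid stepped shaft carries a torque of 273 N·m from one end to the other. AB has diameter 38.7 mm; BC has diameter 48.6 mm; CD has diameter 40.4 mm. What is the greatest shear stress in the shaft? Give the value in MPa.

24.0 MPa

Under the same torque, τ_max = 16T/(πd³) is largest where d is smallest — segment AB (d = 38.7 mm).
τ_max = 16·273.0/(π·(0.0387)³) = 2.399×10^7 Pa.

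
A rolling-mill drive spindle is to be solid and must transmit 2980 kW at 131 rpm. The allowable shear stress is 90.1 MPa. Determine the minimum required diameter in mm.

ω = 2π·131/60 = 13.72 rad/s, so T = P/ω = 2980×10³ / 13.72 = 217200 N·m.
For a solid shaft τ_max = 16T/(πd³), so d = (16T/(π τ_allow))^(1/3) = (16·217200/(π·9.01×10^7))^(1/3) = 0.2307 m.

231 mm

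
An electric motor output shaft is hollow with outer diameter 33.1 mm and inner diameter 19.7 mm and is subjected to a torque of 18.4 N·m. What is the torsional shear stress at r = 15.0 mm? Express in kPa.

2680 kPa

J = π(d_o⁴ − d_i⁴)/32 = π(0.0331⁴ − 0.0197⁴)/32 = 1.031×10^-7 m⁴.
Shear stress varies linearly with radius: τ = T·r/J = 18.40 × 0.0150 / 1.031×10^-7 = 2.678×10^6 Pa.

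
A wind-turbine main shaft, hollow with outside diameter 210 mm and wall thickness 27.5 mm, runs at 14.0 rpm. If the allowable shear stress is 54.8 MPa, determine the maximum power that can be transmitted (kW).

103 kW

J = π(d_o⁴ − d_i⁴)/32 = π(0.210⁴ − 0.155⁴)/32 = 1.343×10^-4 m⁴.
T_max = τ_allow·J/r = 5.48×10^7 × 1.343×10^-4 / 0.105 = 70070 N·m.
ω = 2π·14.0/60 = 1.466 rad/s, so P_max = T_max·ω = 1.027×10^5 W.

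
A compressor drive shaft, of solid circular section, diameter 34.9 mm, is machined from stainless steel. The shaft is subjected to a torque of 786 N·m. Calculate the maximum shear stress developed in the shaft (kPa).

J = πd⁴/32 = π(0.0349)⁴/32 = 1.456×10^-7 m⁴.
τ_max = T·r/J = 786.0 × 0.0175 / 1.456×10^-7 = 9.417×10^7 Pa.

94200 kPa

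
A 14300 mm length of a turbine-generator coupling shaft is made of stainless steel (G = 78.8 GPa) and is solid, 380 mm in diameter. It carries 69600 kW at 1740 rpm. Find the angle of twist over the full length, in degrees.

ω = 2π·1740/60 = 182.2 rad/s, so T = P/ω = 69600×10³ / 182.2 = 382000 N·m.
J = πd⁴/32 = π(0.380)⁴/32 = 2.047×10^-3 m⁴.
θ = T·L/(G·J) = 382000 × 14.3 / (78.8×10⁹ × 2.047×10^-3) = 0.03386 rad.

1.94°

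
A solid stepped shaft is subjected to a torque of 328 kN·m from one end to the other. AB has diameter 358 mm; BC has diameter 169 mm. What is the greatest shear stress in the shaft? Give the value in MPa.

346 MPa

Under the same torque, τ_max = 16T/(πd³) is largest where d is smallest — segment BC (d = 169 mm).
τ_max = 16·328000/(π·(0.169)³) = 3.461×10^8 Pa.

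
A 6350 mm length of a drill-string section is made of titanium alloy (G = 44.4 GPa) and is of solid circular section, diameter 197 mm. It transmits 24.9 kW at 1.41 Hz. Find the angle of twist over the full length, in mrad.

ω = 2π·1.41 = 8.859 rad/s, so T = P/ω = 24.9×10³ / 8.859 = 2811 N·m.
J = πd⁴/32 = π(0.197)⁴/32 = 1.479×10^-4 m⁴.
θ = T·L/(G·J) = 2811 × 6.35 / (44.4×10⁹ × 1.479×10^-4) = 2.718×10^-3 rad.

2.72 mrad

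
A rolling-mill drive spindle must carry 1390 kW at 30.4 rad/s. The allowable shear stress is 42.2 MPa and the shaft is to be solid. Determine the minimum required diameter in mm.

ω = 30.4 rad/s, so T = P/ω = 1390×10³ / 30.40 = 45720 N·m.
For a solid shaft τ_max = 16T/(πd³), so d = (16T/(π τ_allow))^(1/3) = (16·45720/(π·4.22×10^7))^(1/3) = 0.1767 m.

177 mm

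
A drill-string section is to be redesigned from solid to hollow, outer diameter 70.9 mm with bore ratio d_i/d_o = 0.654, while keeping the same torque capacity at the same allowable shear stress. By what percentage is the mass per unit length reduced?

34.5 %

Equal τ_max and T ⇒ the solid shaft needs d_s³ = d_o³(1−k⁴), so d_s = 70.9·(1−0.654⁴)^(1/3) = 66.28 mm.
Area ratio A_h/A_s = d_o²(1−k²)/d_s² = (1−k²)/(1−k⁴)^(2/3) = 0.6548.
Mass saving = 1 − 0.6548 = 34.5 %.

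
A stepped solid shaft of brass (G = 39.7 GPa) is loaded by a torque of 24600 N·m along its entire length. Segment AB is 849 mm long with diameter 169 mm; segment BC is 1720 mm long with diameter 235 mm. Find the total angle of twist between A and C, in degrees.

J_AB = π(0.169)⁴/32 = 8.01×10^-5 m⁴; J_BC = π(0.235)⁴/32 = 2.99×10^-4 m⁴.
θ = (T/G)·Σ L_i/J_i = (24600/39.7×10⁹)·(0.849/8.01×10^-5 + 1.72/2.99×10^-4) = 0.01013 rad.

0.580°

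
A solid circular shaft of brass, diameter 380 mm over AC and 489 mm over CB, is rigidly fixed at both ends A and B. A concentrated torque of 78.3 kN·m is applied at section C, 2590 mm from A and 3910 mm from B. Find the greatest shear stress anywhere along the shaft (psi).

374 psi

Compatibility: T_A·a/J_AC = T_B·b/J_CB with T_A + T_B = T₀.
J_AC = 2.05×10^-3 m⁴, J_CB = 5.61×10^-3 m⁴, so T_A = T₀·(J_AC/a)/((J_AC/a)+(J_CB/b)) = 27800 N·m, T_B = 50500 N·m.
τ in each portion: τ_AC = 2.58×10^6 Pa, τ_CB = 2.20×10^6 Pa; maximum is in AC.
τ_max = T_AC·r/J = 27800·0.190/2.05×10^-3 = 2.580×10^6 Pa.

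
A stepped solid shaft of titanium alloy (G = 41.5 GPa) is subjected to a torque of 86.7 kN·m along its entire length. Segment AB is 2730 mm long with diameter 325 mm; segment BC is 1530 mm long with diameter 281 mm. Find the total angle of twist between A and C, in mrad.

J_AB = π(0.325)⁴/32 = 1.10×10^-3 m⁴; J_BC = π(0.281)⁴/32 = 6.12×10^-4 m⁴.
θ = (T/G)·Σ L_i/J_i = (86700/41.5×10⁹)·(2.73/1.10×10^-3 + 1.53/6.12×10^-4) = 0.01043 rad.

10.4 mrad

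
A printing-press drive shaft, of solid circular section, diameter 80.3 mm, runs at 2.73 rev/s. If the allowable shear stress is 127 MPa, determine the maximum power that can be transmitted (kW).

J = πd⁴/32 = π(0.0803)⁴/32 = 4.082×10^-6 m⁴.
T_max = τ_allow·J/r = 1.27×10^8 × 4.082×10^-6 / 0.0401 = 12910 N·m.
ω = 2π·2.73 = 17.15 rad/s, so P_max = T_max·ω = 2.215×10^5 W.

221 kW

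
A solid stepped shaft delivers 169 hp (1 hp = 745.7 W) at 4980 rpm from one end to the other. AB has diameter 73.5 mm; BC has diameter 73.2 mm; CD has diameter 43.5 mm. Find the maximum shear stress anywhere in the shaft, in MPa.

ω = 2π·4980/60 = 521.5 rad/s, so T = P/ω = 169×745.7 / 521.5 = 241.7 N·m.
Under the same torque, τ_max = 16T/(πd³) is largest where d is smallest — segment CD (d = 43.5 mm).
τ_max = 16·241.7/(π·(0.0435)³) = 1.495×10^7 Pa.

15.0 MPa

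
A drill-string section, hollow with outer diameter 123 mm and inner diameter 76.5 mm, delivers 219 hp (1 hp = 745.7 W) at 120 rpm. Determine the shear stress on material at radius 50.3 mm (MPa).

34.2 MPa

ω = 2π·120/60 = 12.57 rad/s, so T = P/ω = 219×745.7 / 12.57 = 13000 N·m.
J = π(d_o⁴ − d_i⁴)/32 = π(0.123⁴ − 0.0765⁴)/32 = 1.911×10^-5 m⁴.
Shear stress varies linearly with radius: τ = T·r/J = 13000 × 0.0503 / 1.911×10^-5 = 3.421×10^7 Pa.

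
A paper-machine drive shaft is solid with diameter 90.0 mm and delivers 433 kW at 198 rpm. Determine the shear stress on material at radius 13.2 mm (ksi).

6.21 ksi

ω = 2π·198/60 = 20.73 rad/s, so T = P/ω = 433×10³ / 20.73 = 20880 N·m.
J = πd⁴/32 = π(0.0900)⁴/32 = 6.441×10^-6 m⁴.
Shear stress varies linearly with radius: τ = T·r/J = 20880 × 0.0132 / 6.441×10^-6 = 4.280×10^7 Pa.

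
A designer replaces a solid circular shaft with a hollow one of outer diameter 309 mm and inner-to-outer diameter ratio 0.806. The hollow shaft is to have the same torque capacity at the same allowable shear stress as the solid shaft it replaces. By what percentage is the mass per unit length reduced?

49.5 %

Equal τ_max and T ⇒ the solid shaft needs d_s³ = d_o³(1−k⁴), so d_s = 309·(1−0.806⁴)^(1/3) = 257.4 mm.
Area ratio A_h/A_s = d_o²(1−k²)/d_s² = (1−k²)/(1−k⁴)^(2/3) = 0.5049.
Mass saving = 1 − 0.5049 = 49.5 %.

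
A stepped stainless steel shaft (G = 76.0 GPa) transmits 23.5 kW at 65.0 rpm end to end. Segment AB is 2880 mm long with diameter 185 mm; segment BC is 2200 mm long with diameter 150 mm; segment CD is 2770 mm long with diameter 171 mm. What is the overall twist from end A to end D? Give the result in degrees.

0.266°

ω = 2π·65.0/60 = 6.807 rad/s, so T = P/ω = 23.5×10³ / 6.807 = 3452 N·m.
J_AB = π(0.185)⁴/32 = 1.15×10^-4 m⁴; J_BC = π(0.150)⁴/32 = 4.97×10^-5 m⁴; J_CD = π(0.171)⁴/32 = 8.39×10^-5 m⁴.
θ = (T/G)·Σ L_i/J_i = (3452/76.0×10⁹)·(2.88/1.15×10^-4 + 2.20/4.97×10^-5 + 2.77/8.39×10^-5) = 4.648×10^-3 rad.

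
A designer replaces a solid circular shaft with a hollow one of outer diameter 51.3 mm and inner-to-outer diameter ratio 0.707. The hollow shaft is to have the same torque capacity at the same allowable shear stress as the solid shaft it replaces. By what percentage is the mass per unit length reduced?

Equal τ_max and T ⇒ the solid shaft needs d_s³ = d_o³(1−k⁴), so d_s = 51.3·(1−0.707⁴)^(1/3) = 46.61 mm.
Area ratio A_h/A_s = d_o²(1−k²)/d_s² = (1−k²)/(1−k⁴)^(2/3) = 0.6058.
Mass saving = 1 − 0.6058 = 39.4 %.

39.4 %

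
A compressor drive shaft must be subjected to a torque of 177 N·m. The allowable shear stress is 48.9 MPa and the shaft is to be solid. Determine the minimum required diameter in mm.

For a solid shaft τ_max = 16T/(πd³), so d = (16T/(π τ_allow))^(1/3) = (16·177.0/(π·4.89×10^7))^(1/3) = 0.02642 m.

26.4 mm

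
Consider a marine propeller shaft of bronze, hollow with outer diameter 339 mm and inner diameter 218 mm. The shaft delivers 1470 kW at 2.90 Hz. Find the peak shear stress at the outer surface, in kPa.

12700 kPa

ω = 2π·2.90 = 18.22 rad/s, so T = P/ω = 1470×10³ / 18.22 = 80680 N·m.
J = π(d_o⁴ − d_i⁴)/32 = π(0.339⁴ − 0.218⁴)/32 = 1.075×10^-3 m⁴.
τ_max = T·r/J = 80680 × 0.170 / 1.075×10^-3 = 1.272×10^7 Pa.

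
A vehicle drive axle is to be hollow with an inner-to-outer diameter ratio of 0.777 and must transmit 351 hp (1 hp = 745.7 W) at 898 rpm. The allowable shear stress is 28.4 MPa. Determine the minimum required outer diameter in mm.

ω = 2π·898/60 = 94.04 rad/s, so T = P/ω = 351×745.7 / 94.04 = 2783 N·m.
For a hollow shaft with d_i/d_o = 0.777: τ_max = 16T/(π d_o³ (1−k⁴)), so d_o = [16T/(π τ_allow (1−k⁴))]^(1/3) = [16·2783/(π·2.84×10^7·0.6355)]^(1/3) = 0.09226 m.

92.3 mm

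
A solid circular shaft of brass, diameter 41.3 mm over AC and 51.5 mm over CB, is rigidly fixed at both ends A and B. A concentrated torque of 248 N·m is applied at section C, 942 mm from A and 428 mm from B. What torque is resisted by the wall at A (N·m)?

Compatibility: T_A·a/J_AC = T_B·b/J_CB with T_A + T_B = T₀.
J_AC = 2.86×10^-7 m⁴, J_CB = 6.91×10^-7 m⁴, so T_A = T₀·(J_AC/a)/((J_AC/a)+(J_CB/b)) = 39.23 N·m, T_B = 208.8 N·m.

39.2 N·m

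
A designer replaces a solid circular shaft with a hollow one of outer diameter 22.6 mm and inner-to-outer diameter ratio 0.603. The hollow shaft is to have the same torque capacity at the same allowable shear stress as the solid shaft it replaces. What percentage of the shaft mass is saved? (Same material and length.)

30.1 %

Equal τ_max and T ⇒ the solid shaft needs d_s³ = d_o³(1−k⁴), so d_s = 22.6·(1−0.603⁴)^(1/3) = 21.56 mm.
Area ratio A_h/A_s = d_o²(1−k²)/d_s² = (1−k²)/(1−k⁴)^(2/3) = 0.6995.
Mass saving = 1 − 0.6995 = 30.1 %.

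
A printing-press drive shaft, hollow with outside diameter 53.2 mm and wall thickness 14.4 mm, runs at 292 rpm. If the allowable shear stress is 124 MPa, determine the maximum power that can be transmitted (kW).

107 kW

J = π(d_o⁴ − d_i⁴)/32 = π(0.0532⁴ − 0.0244⁴)/32 = 7.516×10^-7 m⁴.
T_max = τ_allow·J/r = 1.24×10^8 × 7.516×10^-7 / 0.0266 = 3504 N·m.
ω = 2π·292/60 = 30.58 rad/s, so P_max = T_max·ω = 1.071×10^5 W.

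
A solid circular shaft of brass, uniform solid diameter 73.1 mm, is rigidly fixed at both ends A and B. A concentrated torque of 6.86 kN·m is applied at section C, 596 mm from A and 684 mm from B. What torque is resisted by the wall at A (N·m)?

With uniform GJ and both ends fixed, compatibility θ_AC = θ_CB gives T_A·a = T_B·b, together with T_A + T_B = T₀.
T_A = T₀·b/(a+b) = 6860·684/1280 = 3666 N·m; T_B = 3194 N·m.

3670 N·m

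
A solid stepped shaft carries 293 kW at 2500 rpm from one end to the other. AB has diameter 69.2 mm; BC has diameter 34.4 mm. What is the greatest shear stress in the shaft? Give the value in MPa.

140 MPa

ω = 2π·2500/60 = 261.8 rad/s, so T = P/ω = 293×10³ / 261.8 = 1119 N·m.
Under the same torque, τ_max = 16T/(πd³) is largest where d is smallest — segment BC (d = 34.4 mm).
τ_max = 16·1119/(π·(0.0344)³) = 1.400×10^8 Pa.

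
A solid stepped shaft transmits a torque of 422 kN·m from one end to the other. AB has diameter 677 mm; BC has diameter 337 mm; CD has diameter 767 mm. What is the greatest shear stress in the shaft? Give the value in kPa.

Under the same torque, τ_max = 16T/(πd³) is largest where d is smallest — segment BC (d = 337 mm).
τ_max = 16·422000/(π·(0.337)³) = 5.616×10^7 Pa.

56200 kPa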